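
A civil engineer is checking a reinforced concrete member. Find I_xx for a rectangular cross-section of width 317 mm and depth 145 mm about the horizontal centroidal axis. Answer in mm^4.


I = b * h^3 / 12
= 317 * 145^3 / 12
= 317 * 3048625 / 12
= 80534510.42 mm^4

80534510.42 mm^4


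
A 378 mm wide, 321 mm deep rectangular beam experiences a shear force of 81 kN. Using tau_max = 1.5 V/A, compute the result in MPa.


A = b * h = 378 * 321 = 121338 mm^2
V = 81 kN = 81000.0 N
tau_max = 1.5 * V / A = 1.5 * 81000.0 / 121338
= 1.0013 MPa

1.0013 MPa


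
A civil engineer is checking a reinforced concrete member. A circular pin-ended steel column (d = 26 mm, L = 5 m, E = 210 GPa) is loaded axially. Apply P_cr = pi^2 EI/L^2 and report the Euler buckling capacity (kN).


I = pi * d^4 / 64 = 22431.76 mm^4
L = 5000.0 mm
P_cr = pi^2 * E * I / L^2
= 9.8696 * 210000.0 * 22431.76 / 5000.0^2
= 1859.7 N = 1.8597 kN

1.8597 kN


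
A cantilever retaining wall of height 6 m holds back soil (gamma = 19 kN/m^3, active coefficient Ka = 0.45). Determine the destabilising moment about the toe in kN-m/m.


Pa = 0.5 * Ka * gamma * H^2
= 0.5 * 0.45 * 19 * 6^2
= 153.9 kN/m
Arm = H / 3 = 6 / 3 = 2.0 m
Mo = Pa * arm = Pa * H / 3 = 153.9 * 6 / 3 = 307.8 kN-m/m

307.8 kN-m/m


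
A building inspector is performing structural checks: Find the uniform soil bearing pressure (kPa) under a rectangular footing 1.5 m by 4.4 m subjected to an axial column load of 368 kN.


A = 1.5 * 4.4 = 6.6 m^2
q = P / A = 368 / 6.6
= 55.7576 kPa

55.7576 kPa


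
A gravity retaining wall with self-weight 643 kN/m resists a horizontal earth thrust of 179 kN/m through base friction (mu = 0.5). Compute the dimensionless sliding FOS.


Resisting force = mu * W = 0.5 * 643 = 321.5 kN/m
FOS = Resisting / Driving = 321.5 / 179
= 1.7961 (dimensionless)

1.7961 (dimensionless)


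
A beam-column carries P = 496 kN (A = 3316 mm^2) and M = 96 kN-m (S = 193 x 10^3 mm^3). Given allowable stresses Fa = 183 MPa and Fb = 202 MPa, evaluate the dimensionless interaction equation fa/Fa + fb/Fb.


f_a = P / A = 496000.0 / 3316 = 149.5778 MPa
f_b = M / S = 96000000.0 / 193000.0 = 497.4093 MPa
Ratio = f_a / Fa + f_b / Fb
= 149.5778 / 183 + 497.4093 / 202
= 3.2798 (dimensionless)

3.2798 (dimensionless)


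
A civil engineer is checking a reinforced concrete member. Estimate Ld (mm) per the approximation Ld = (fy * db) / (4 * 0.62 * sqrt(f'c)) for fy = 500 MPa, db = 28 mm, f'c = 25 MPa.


Ld = (fy * db) / (4 * 0.62 * sqrt(f'c))
= (500 * 28) / (4 * 0.62 * sqrt(25))
= 14000 / 12.4
= 1129.03 mm

1129.03 mm


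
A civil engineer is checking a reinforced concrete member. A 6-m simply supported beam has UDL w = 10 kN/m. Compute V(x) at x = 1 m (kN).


R_A = w * L / 2 = 10 * 6 / 2 = 30.0 kN
V(x) = R_A - w * x = 30.0 - 10 * 1
= 20.0 kN

20.0 kN


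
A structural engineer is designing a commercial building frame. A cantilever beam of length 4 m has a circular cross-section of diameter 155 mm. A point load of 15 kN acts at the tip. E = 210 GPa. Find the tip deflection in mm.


I = pi * d^4 / 64 = pi * 155^4 / 64 = 28333269.42 mm^4
L = 4000.0 mm, P = 15000.0 N, E = 210000.0 MPa
delta = P * L^3 / (3 * E * I)
= 15000.0 * 4000.0^3 / (3 * 210000.0 * 28333269.42)
= 53.7816 mm

53.7816 mm


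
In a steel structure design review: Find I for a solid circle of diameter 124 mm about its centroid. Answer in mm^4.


r = d / 2 = 124 / 2 = 62.0 mm
I = pi * r^4 / 4 = pi * 62.0^4 / 4
= 11605307.16 mm^4

11605307.16 mm^4


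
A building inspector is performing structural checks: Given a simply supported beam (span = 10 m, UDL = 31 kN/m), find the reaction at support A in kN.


Total load = w * L = 31 * 10 = 310 kN
By symmetry, each reaction R = total / 2 = 310 / 2 = 155.0 kN

155.0 kN


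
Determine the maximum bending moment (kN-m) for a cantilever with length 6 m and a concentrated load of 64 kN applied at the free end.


For a cantilever with a point load at the free end:
M_max = P * L = 64 * 6 = 384 kN-m

384 kN-m


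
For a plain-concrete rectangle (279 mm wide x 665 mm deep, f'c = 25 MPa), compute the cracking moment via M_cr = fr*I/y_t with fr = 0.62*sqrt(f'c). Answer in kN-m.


fr = 0.62 * sqrt(25) = 0.62 * 5.0 = 3.1 MPa
I = 279 * 665^3 / 12 = 6837351281.25 mm^4
y_t = 332.5 mm
M_cr = fr * I / y_t = 3.1 * 6837351281.25 / 332.5 N-mm
= 63.7467 kN-m

63.7467 kN-m


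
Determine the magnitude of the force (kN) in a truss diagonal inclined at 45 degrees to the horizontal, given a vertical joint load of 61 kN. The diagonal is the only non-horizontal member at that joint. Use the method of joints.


At the joint, only the diagonal has a vertical component, so vertical equilibrium gives:
F * sin(45) = 61
F = 61 / sin(45)
= 61 / 0.707107
= 86.27 kN

86.27 kN


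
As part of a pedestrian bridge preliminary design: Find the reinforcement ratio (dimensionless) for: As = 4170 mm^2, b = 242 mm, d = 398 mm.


rho = As / (b * d)
= 4170 / (242 * 398)
= 4170 / 96316
= 0.043295 (dimensionless)

0.043295 (dimensionless)


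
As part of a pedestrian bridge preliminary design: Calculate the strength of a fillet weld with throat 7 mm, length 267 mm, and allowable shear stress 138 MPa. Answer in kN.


Strength = throat * length * allowable stress
= 7 * 267 * 138 N
= 257922 N
= 257.92 kN

257.92 kN


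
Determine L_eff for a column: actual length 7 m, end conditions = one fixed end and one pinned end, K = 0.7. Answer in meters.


L_eff = K * L
= 0.7 * 7
= 4.9 m

4.9 m


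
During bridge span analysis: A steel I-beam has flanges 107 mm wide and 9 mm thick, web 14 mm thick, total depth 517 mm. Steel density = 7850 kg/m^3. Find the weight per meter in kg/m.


A_flanges = 2 * 107 * 9 = 1926 mm^2
A_web = (517 - 2 * 9) * 14 = 6986 mm^2
A_total = 1926 + 6986 = 8912 mm^2 = 0.008912 m^2
Weight = rho * A = 7850 * 0.008912 = 69.9592 kg/m

69.9592 kg/m


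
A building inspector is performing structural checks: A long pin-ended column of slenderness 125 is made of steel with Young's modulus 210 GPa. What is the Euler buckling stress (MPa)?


sigma_cr = pi^2 * E / lambda^2
= 9.8696 * 210000.0 / 125^2
= 9.8696 * 210000.0 / 15625
= 132.6475 MPa

132.6475 MPa


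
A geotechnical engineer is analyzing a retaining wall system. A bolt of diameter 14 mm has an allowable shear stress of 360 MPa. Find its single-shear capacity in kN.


A = pi * d^2 / 4 = pi * 14^2 / 4 = 153.938 mm^2
V = f_v * A / 1000 = 360 * 153.938 / 1000
= 55.4177 kN

55.4177 kN


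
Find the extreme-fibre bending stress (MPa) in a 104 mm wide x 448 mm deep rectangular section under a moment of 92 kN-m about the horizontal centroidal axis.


I = b * h^3 / 12 = 104 * 448^3 / 12 = 779266730.67 mm^4
y = h / 2 = 448 / 2 = 224.0 mm
M = 92 kN-m = 92000000.0 N-mm
sigma = M * y / I = 92000000.0 * 224.0 / 779266730.67
= 26.45 MPa

26.45 MPa


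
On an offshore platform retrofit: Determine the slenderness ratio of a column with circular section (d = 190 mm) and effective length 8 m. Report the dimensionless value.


Radius of gyration r = d / 4 = 190 / 4 = 47.5 mm
L_eff = 8000.0 mm
Slenderness ratio = L / r = 8000.0 / 47.5 = 168.42 (dimensionless)

168.42 (dimensionless)


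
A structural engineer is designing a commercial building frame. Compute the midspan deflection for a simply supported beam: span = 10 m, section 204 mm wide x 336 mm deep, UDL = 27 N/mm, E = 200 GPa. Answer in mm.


I = 204 * 336^3 / 12 = 644861952.0 mm^4
L = 10000.0 mm, w = 27 N/mm, E = 200000.0 MPa
delta = 5 * w * L^4 / (384 * E * I)
= 5 * 27 * 10000.0^4 / (384 * 200000.0 * 644861952.0)
= 27.2587 mm

27.2587 mm


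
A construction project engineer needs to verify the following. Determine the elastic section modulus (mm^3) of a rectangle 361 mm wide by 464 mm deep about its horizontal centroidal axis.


S = b * h^2 / 6
= 361 * 464^2 / 6
= 361 * 215296 / 6
= 12953642.67 mm^3

12953642.67 mm^3


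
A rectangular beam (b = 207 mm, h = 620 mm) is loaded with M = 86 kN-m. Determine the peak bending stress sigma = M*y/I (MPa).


I = b * h^3 / 12 = 207 * 620^3 / 12 = 4111158000.0 mm^4
y = h / 2 = 620 / 2 = 310.0 mm
M = 86 kN-m = 86000000.0 N-mm
sigma = M * y / I = 86000000.0 * 310.0 / 4111158000.0
= 6.48 MPa

6.48 MPa


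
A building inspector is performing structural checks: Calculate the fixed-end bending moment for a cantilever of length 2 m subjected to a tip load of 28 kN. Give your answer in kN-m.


For a cantilever with a point load at the free end:
M_max = P * L = 28 * 2 = 56 kN-m

56 kN-m


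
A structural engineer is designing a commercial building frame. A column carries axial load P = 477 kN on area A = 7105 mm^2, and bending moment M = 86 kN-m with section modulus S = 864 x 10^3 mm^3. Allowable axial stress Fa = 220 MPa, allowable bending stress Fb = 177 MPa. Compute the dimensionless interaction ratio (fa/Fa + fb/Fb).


f_a = P / A = 477000.0 / 7105 = 67.1358 MPa
f_b = M / S = 86000000.0 / 864000.0 = 99.537 MPa
Ratio = f_a / Fa + f_b / Fb
= 67.1358 / 220 + 99.537 / 177
= 0.8675 (dimensionless)

0.8675 (dimensionless)


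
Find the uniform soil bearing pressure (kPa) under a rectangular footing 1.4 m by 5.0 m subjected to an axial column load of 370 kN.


A = 1.4 * 5.0 = 7.0 m^2
q = P / A = 370 / 7.0
= 52.8571 kPa

52.8571 kPa


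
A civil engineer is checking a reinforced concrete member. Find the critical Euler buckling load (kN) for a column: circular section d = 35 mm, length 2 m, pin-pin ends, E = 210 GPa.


I = pi * d^4 / 64 = 73661.76 mm^4
L = 2000.0 mm
P_cr = pi^2 * E * I / L^2
= 9.8696 * 210000.0 * 73661.76 / 2000.0^2
= 38168.15 N = 38.1682 kN

38.1682 kN


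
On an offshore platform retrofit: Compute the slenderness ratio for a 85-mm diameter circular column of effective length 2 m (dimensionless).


Radius of gyration r = d / 4 = 85 / 4 = 21.25 mm
L_eff = 2000.0 mm
Slenderness ratio = L / r = 2000.0 / 21.25 = 94.12 (dimensionless)

94.12 (dimensionless)


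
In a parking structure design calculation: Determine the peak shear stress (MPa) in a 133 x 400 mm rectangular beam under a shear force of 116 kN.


A = b * h = 133 * 400 = 53200 mm^2
V = 116 kN = 116000.0 N
tau_max = 1.5 * V / A = 1.5 * 116000.0 / 53200
= 3.2707 MPa

3.2707 MPa


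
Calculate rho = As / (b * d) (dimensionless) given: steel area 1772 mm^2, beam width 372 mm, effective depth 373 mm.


rho = As / (b * d)
= 1772 / (372 * 373)
= 1772 / 138756
= 0.012771 (dimensionless)

0.012771 (dimensionless)


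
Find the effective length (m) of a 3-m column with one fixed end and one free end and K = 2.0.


L_eff = K * L
= 2.0 * 3
= 6.0 m

6.0 m


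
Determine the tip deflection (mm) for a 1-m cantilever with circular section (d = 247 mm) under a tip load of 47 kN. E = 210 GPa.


I = pi * d^4 / 64 = pi * 247^4 / 64 = 182708062.3 mm^4
L = 1000.0 mm, P = 47000.0 N, E = 210000.0 MPa
delta = P * L^3 / (3 * E * I)
= 47000.0 * 1000.0^3 / (3 * 210000.0 * 182708062.3)
= 0.4083 mm

0.4083 mm


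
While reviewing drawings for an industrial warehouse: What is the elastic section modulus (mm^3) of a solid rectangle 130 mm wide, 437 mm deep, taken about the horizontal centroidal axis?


S = b * h^2 / 6
= 130 * 437^2 / 6
= 130 * 190969 / 6
= 4137661.67 mm^3

4137661.67 mm^3


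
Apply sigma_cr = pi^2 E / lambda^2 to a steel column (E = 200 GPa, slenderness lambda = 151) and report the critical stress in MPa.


sigma_cr = pi^2 * E / lambda^2
= 9.8696 * 200000.0 / 151^2
= 9.8696 * 200000.0 / 22801
= 86.5717 MPa

86.5717 MPa


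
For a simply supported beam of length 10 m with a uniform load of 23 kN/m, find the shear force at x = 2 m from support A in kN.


R_A = w * L / 2 = 23 * 10 / 2 = 115.0 kN
V(x) = R_A - w * x = 115.0 - 23 * 2
= 69.0 kN

69.0 kN


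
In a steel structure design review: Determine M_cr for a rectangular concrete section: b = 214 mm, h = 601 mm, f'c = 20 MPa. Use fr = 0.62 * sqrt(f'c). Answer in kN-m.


fr = 0.62 * sqrt(20) = 0.62 * 4.4721 = 2.7727 MPa
I = 214 * 601^3 / 12 = 3871292117.83 mm^4
y_t = 300.5 mm
M_cr = fr * I / y_t = 2.7727 * 3871292117.83 / 300.5 N-mm
= 35.7206 kN-m

35.7206 kN-m


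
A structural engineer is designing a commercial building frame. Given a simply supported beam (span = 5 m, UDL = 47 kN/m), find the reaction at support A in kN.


Total load = w * L = 47 * 5 = 235 kN
By symmetry, each reaction R = total / 2 = 235 / 2 = 117.5 kN

117.5 kN


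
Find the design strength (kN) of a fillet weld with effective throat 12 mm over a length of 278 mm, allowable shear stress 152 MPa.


Strength = throat * length * allowable stress
= 12 * 278 * 152 N
= 507072 N
= 507.07 kN

507.07 kN


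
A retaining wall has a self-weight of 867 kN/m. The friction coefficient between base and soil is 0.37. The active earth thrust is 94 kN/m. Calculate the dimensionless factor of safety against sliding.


Resisting force = mu * W = 0.37 * 867 = 320.79 kN/m
FOS = Resisting / Driving = 320.79 / 94
= 3.4127 (dimensionless)

3.4127 (dimensionless)


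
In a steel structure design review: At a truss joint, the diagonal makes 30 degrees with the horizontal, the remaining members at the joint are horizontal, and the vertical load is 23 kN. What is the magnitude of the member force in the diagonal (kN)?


At the joint, only the diagonal has a vertical component, so vertical equilibrium gives:
F * sin(30) = 23
F = 23 / sin(30)
= 23 / 0.5
= 46.0 kN

46.0 kN


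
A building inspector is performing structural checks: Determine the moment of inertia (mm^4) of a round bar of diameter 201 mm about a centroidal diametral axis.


r = d / 2 = 201 / 2 = 100.5 mm
I = pi * r^4 / 4 = pi * 100.5^4 / 4
= 80122432.96 mm^4

80122432.96 mm^4


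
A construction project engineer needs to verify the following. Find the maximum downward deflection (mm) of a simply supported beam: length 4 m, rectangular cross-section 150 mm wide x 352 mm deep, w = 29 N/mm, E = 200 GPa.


I = 150 * 352^3 / 12 = 545177600.0 mm^4
L = 4000.0 mm, w = 29 N/mm, E = 200000.0 MPa
delta = 5 * w * L^4 / (384 * E * I)
= 5 * 29 * 4000.0^4 / (384 * 200000.0 * 545177600.0)
= 0.8866 mm

0.8866 mm


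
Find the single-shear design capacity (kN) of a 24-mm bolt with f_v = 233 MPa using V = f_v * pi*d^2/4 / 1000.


A = pi * d^2 / 4 = pi * 24^2 / 4 = 452.3893 mm^2
V = f_v * A / 1000 = 233 * 452.3893 / 1000
= 105.4067 kN

105.4067 kN


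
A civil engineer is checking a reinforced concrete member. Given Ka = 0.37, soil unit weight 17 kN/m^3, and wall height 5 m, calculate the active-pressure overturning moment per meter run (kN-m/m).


Pa = 0.5 * Ka * gamma * H^2
= 0.5 * 0.37 * 17 * 5^2
= 78.625 kN/m
Arm = H / 3 = 5 / 3 = 1.6667 m
Mo = Pa * arm = Pa * H / 3 = 78.625 * 5 / 3 = 131.0417 kN-m/m

131.0417 kN-m/m


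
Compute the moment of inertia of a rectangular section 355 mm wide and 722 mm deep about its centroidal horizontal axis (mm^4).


I = b * h^3 / 12
= 355 * 722^3 / 12
= 355 * 376367048 / 12
= 11134191836.67 mm^4

11134191836.67 mm^4


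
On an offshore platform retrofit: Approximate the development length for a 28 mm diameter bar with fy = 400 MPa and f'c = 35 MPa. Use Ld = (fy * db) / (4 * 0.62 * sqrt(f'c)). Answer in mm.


Ld = (fy * db) / (4 * 0.62 * sqrt(f'c))
= (400 * 28) / (4 * 0.62 * sqrt(35))
= 11200 / 14.6719
= 763.37 mm

763.37 mm


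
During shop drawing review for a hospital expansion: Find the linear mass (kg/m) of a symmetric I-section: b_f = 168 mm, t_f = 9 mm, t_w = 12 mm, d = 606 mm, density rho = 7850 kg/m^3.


A_flanges = 2 * 168 * 9 = 3024 mm^2
A_web = (606 - 2 * 9) * 12 = 7056 mm^2
A_total = 3024 + 7056 = 10080 mm^2 = 0.010080 m^2
Weight = rho * A = 7850 * 0.010080 = 79.128 kg/m

79.128 kg/m


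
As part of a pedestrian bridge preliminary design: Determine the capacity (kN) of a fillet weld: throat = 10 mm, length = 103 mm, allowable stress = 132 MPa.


Strength = throat * length * allowable stress
= 10 * 103 * 132 N
= 135960 N
= 135.96 kN

135.96 kN


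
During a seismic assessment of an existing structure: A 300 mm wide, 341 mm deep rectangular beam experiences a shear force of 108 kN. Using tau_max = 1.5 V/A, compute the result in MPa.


A = b * h = 300 * 341 = 102300 mm^2
V = 108 kN = 108000.0 N
tau_max = 1.5 * V / A = 1.5 * 108000.0 / 102300
= 1.5836 MPa

1.5836 MPa


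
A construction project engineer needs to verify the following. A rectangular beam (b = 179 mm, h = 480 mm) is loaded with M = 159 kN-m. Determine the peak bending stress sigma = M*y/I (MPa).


I = b * h^3 / 12 = 179 * 480^3 / 12 = 1649664000.0 mm^4
y = h / 2 = 480 / 2 = 240.0 mm
M = 159 kN-m = 159000000.0 N-mm
sigma = M * y / I = 159000000.0 * 240.0 / 1649664000.0
= 23.13 MPa

23.13 MPa


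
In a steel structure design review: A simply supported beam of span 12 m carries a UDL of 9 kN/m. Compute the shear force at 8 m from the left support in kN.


R_A = w * L / 2 = 9 * 12 / 2 = 54.0 kN
V(x) = R_A - w * x = 54.0 - 9 * 8
= -18.0 kN

-18.0 kN


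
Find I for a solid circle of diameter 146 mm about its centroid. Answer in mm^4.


r = d / 2 = 146 / 2 = 73.0 mm
I = pi * r^4 / 4 = pi * 73.0^4 / 4
= 22303926.33 mm^4

22303926.33 mm^4


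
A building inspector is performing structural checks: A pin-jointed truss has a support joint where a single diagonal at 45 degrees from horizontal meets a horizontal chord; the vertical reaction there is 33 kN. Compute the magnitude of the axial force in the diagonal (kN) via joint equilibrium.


At the joint, only the diagonal has a vertical component, so vertical equilibrium gives:
F * sin(45) = 33
F = 33 / sin(45)
= 33 / 0.707107
= 46.67 kN

46.67 kN


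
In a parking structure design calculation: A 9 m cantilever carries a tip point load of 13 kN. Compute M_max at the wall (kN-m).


For a cantilever with a point load at the free end:
M_max = P * L = 13 * 9 = 117 kN-m

117 kN-m


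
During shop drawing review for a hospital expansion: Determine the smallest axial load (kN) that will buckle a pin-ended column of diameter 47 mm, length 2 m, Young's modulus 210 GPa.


I = pi * d^4 / 64 = 239530.78 mm^4
L = 2000.0 mm
P_cr = pi^2 * E * I / L^2
= 9.8696 * 210000.0 * 239530.78 / 2000.0^2
= 124113.89 N = 124.1139 kN

124.1139 kN


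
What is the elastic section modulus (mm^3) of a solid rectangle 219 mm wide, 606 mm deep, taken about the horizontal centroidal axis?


S = b * h^2 / 6
= 219 * 606^2 / 6
= 219 * 367236 / 6
= 13404114.0 mm^3

13404114.0 mm^3


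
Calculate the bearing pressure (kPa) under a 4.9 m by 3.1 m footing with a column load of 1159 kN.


A = 4.9 * 3.1 = 15.19 m^2
q = P / A = 1159 / 15.19
= 76.3002 kPa

76.3002 kPa


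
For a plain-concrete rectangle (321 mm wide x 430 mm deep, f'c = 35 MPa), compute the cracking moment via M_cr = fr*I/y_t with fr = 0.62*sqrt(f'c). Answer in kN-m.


fr = 0.62 * sqrt(35) = 0.62 * 5.9161 = 3.668 MPa
I = 321 * 430^3 / 12 = 2126812250.0 mm^4
y_t = 215.0 mm
M_cr = fr * I / y_t = 3.668 * 2126812250.0 / 215.0 N-mm
= 36.2841 kN-m

36.2841 kN-m


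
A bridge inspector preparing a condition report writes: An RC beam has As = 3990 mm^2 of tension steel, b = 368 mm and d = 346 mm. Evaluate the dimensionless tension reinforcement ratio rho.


rho = As / (b * d)
= 3990 / (368 * 346)
= 3990 / 127328
= 0.031336 (dimensionless)

0.031336 (dimensionless)


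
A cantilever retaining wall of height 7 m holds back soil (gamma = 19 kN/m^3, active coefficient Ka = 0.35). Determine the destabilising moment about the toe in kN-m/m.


Pa = 0.5 * Ka * gamma * H^2
= 0.5 * 0.35 * 19 * 7^2
= 162.925 kN/m
Arm = H / 3 = 7 / 3 = 2.3333 m
Mo = Pa * arm = Pa * H / 3 = 162.925 * 7 / 3 = 380.1583 kN-m/m

380.1583 kN-m/m


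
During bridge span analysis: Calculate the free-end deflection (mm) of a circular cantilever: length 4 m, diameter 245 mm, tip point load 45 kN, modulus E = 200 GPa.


I = pi * d^4 / 64 = pi * 245^4 / 64 = 176861879.6 mm^4
L = 4000.0 mm, P = 45000.0 N, E = 200000.0 MPa
delta = P * L^3 / (3 * E * I)
= 45000.0 * 4000.0^3 / (3 * 200000.0 * 176861879.6)
= 27.1398 mm

27.1398 mm


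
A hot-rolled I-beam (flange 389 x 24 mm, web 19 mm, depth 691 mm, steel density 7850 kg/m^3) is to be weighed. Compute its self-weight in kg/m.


A_flanges = 2 * 389 * 24 = 18672 mm^2
A_web = (691 - 2 * 24) * 19 = 12217 mm^2
A_total = 18672 + 12217 = 30889 mm^2 = 0.030889 m^2
Weight = rho * A = 7850 * 0.030889 = 242.4786 kg/m

242.4786 kg/m


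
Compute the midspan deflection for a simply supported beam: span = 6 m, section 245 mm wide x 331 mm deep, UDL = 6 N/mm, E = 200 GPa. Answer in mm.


I = 245 * 331^3 / 12 = 740404107.92 mm^4
L = 6000.0 mm, w = 6 N/mm, E = 200000.0 MPa
delta = 5 * w * L^4 / (384 * E * I)
= 5 * 6 * 6000.0^4 / (384 * 200000.0 * 740404107.92)
= 0.6837 mm

0.6837 mm


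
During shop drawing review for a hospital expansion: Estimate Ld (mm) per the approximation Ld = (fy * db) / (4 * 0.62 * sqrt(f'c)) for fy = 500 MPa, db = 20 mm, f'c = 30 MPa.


Ld = (fy * db) / (4 * 0.62 * sqrt(f'c))
= (500 * 20) / (4 * 0.62 * sqrt(30))
= 10000 / 13.5835
= 736.19 mm

736.19 mm


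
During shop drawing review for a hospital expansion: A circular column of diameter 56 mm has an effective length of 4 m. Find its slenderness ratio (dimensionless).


Radius of gyration r = d / 4 = 56 / 4 = 14.0 mm
L_eff = 4000.0 mm
Slenderness ratio = L / r = 4000.0 / 14.0 = 285.71 (dimensionless)

285.71 (dimensionless)


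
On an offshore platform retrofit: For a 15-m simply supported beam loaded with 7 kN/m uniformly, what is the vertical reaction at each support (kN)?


Total load = w * L = 7 * 15 = 105 kN
By symmetry, each reaction R = total / 2 = 105 / 2 = 52.5 kN

52.5 kN


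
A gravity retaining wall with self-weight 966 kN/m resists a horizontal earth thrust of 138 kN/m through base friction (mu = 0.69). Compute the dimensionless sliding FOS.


Resisting force = mu * W = 0.69 * 966 = 666.54 kN/m
FOS = Resisting / Driving = 666.54 / 138
= 4.83 (dimensionless)

4.83 (dimensionless)


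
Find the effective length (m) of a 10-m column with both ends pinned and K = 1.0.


L_eff = K * L
= 1.0 * 10
= 10.0 m

10.0 m


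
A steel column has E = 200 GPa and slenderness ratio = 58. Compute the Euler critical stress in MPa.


sigma_cr = pi^2 * E / lambda^2
= 9.8696 * 200000.0 / 58^2
= 9.8696 * 200000.0 / 3364
= 586.7779 MPa

586.7779 MPa


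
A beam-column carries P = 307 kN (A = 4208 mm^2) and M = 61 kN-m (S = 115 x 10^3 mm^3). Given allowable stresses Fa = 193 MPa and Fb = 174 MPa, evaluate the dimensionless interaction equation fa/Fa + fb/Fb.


f_a = P / A = 307000.0 / 4208 = 72.9563 MPa
f_b = M / S = 61000000.0 / 115000.0 = 530.4348 MPa
Ratio = f_a / Fa + f_b / Fb
= 72.9563 / 193 + 530.4348 / 174
= 3.4265 (dimensionless)

3.4265 (dimensionless)


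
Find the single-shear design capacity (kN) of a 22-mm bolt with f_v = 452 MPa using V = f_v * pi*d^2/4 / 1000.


A = pi * d^2 / 4 = pi * 22^2 / 4 = 380.1327 mm^2
V = f_v * A / 1000 = 452 * 380.1327 / 1000
= 171.82 kN

171.82 kN


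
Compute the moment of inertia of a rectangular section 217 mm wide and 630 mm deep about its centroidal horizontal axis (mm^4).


I = b * h^3 / 12
= 217 * 630^3 / 12
= 217 * 250047000 / 12
= 4521683250.0 mm^4

4521683250.0 mm^4


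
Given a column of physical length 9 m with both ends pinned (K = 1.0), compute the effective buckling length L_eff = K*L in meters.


L_eff = K * L
= 1.0 * 9
= 9.0 m

9.0 m


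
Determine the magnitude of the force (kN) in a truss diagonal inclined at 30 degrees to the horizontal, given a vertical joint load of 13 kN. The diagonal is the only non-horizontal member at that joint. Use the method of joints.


At the joint, only the diagonal has a vertical component, so vertical equilibrium gives:
F * sin(30) = 13
F = 13 / sin(30)
= 13 / 0.5
= 26.0 kN

26.0 kN


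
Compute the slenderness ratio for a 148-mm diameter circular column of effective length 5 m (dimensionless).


Radius of gyration r = d / 4 = 148 / 4 = 37.0 mm
L_eff = 5000.0 mm
Slenderness ratio = L / r = 5000.0 / 37.0 = 135.14 (dimensionless)

135.14 (dimensionless)


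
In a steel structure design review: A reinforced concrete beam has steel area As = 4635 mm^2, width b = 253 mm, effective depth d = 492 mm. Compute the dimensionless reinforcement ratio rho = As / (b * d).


rho = As / (b * d)
= 4635 / (253 * 492)
= 4635 / 124476
= 0.037236 (dimensionless)

0.037236 (dimensionless)


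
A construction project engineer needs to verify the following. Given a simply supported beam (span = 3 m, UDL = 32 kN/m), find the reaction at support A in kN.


Total load = w * L = 32 * 3 = 96 kN
By symmetry, each reaction R = total / 2 = 96 / 2 = 48.0 kN

48.0 kN


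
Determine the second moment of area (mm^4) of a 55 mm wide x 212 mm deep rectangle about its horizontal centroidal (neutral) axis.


I = b * h^3 / 12
= 55 * 212^3 / 12
= 55 * 9528128 / 12
= 43670586.67 mm^4

43670586.67 mm^4


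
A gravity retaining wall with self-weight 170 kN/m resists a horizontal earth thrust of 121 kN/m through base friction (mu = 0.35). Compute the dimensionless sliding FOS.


Resisting force = mu * W = 0.35 * 170 = 59.5 kN/m
FOS = Resisting / Driving = 59.5 / 121
= 0.4917 (dimensionless)

0.4917 (dimensionless)


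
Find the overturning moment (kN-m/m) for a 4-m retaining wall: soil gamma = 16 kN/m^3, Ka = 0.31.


Pa = 0.5 * Ka * gamma * H^2
= 0.5 * 0.31 * 16 * 4^2
= 39.68 kN/m
Arm = H / 3 = 4 / 3 = 1.3333 m
Mo = Pa * arm = Pa * H / 3 = 39.68 * 4 / 3 = 52.9067 kN-m/m

52.9067 kN-m/m


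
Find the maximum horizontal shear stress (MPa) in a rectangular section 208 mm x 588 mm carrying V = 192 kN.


A = b * h = 208 * 588 = 122304 mm^2
V = 192 kN = 192000.0 N
tau_max = 1.5 * V / A = 1.5 * 192000.0 / 122304
= 2.3548 MPa

2.3548 MPa


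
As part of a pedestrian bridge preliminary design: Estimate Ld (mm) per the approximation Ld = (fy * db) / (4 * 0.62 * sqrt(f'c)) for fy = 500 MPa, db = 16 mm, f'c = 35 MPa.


Ld = (fy * db) / (4 * 0.62 * sqrt(f'c))
= (500 * 16) / (4 * 0.62 * sqrt(35))
= 8000 / 14.6719
= 545.26 mm

545.26 mm


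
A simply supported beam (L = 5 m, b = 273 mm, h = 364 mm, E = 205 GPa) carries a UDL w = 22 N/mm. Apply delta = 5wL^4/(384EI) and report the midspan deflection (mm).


I = 273 * 364^3 / 12 = 1097199376.0 mm^4
L = 5000.0 mm, w = 22 N/mm, E = 205000.0 MPa
delta = 5 * w * L^4 / (384 * E * I)
= 5 * 22 * 5000.0^4 / (384 * 205000.0 * 1097199376.0)
= 0.796 mm

0.796 mm


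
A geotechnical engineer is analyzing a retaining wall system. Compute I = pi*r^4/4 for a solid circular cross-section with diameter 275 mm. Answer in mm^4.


r = d / 2 = 275 / 2 = 137.5 mm
I = pi * r^4 / 4 = pi * 137.5^4 / 4
= 280737658.94 mm^4

280737658.94 mm^4


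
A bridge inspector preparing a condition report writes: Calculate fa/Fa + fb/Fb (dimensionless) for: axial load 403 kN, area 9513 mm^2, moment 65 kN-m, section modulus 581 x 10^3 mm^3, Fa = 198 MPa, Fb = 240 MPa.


f_a = P / A = 403000.0 / 9513 = 42.3631 MPa
f_b = M / S = 65000000.0 / 581000.0 = 111.8761 MPa
Ratio = f_a / Fa + f_b / Fb
= 42.3631 / 198 + 111.8761 / 240
= 0.6801 (dimensionless)

0.6801 (dimensionless)


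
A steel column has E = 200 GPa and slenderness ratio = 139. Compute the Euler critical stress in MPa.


sigma_cr = pi^2 * E / lambda^2
= 9.8696 * 200000.0 / 139^2
= 9.8696 * 200000.0 / 19321
= 102.1645 MPa

102.1645 MPa


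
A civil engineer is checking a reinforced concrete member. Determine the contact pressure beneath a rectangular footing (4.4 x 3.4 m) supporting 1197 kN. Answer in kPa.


A = 4.4 * 3.4 = 14.96 m^2
q = P / A = 1197 / 14.96
= 80.0134 kPa

80.0134 kPa


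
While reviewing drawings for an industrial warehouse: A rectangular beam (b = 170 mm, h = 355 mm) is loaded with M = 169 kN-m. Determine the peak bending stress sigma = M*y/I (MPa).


I = b * h^3 / 12 = 170 * 355^3 / 12 = 633800729.17 mm^4
y = h / 2 = 355 / 2 = 177.5 mm
M = 169 kN-m = 169000000.0 N-mm
sigma = M * y / I = 169000000.0 * 177.5 / 633800729.17
= 47.33 MPa

47.33 MPa


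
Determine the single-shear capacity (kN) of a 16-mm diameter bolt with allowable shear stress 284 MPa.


A = pi * d^2 / 4 = pi * 16^2 / 4 = 201.0619 mm^2
V = f_v * A / 1000 = 284 * 201.0619 / 1000
= 57.1016 kN

57.1016 kN


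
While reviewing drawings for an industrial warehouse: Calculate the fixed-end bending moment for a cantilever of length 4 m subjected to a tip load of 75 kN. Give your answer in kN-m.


For a cantilever with a point load at the free end:
M_max = P * L = 75 * 4 = 300 kN-m

300 kN-m


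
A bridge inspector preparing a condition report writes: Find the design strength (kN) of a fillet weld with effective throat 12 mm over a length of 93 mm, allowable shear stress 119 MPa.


Strength = throat * length * allowable stress
= 12 * 93 * 119 N
= 132804 N
= 132.8 kN

132.8 kN


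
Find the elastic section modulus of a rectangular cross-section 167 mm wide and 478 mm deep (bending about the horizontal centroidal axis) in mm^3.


S = b * h^2 / 6
= 167 * 478^2 / 6
= 167 * 228484 / 6
= 6359471.33 mm^3

6359471.33 mm^3


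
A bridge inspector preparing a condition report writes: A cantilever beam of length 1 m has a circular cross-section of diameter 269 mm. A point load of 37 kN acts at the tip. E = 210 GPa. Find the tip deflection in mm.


I = pi * d^4 / 64 = pi * 269^4 / 64 = 257027160.69 mm^4
L = 1000.0 mm, P = 37000.0 N, E = 210000.0 MPa
delta = P * L^3 / (3 * E * I)
= 37000.0 * 1000.0^3 / (3 * 210000.0 * 257027160.69)
= 0.2285 mm

0.2285 mm


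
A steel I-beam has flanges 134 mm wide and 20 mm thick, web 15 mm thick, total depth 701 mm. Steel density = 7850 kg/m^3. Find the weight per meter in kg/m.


A_flanges = 2 * 134 * 20 = 5360 mm^2
A_web = (701 - 2 * 20) * 15 = 9915 mm^2
A_total = 5360 + 9915 = 15275 mm^2 = 0.015275 m^2
Weight = rho * A = 7850 * 0.015275 = 119.9087 kg/m

119.9087 kg/m


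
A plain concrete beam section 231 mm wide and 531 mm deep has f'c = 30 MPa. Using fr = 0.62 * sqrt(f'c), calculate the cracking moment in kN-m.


fr = 0.62 * sqrt(30) = 0.62 * 5.4772 = 3.3959 MPa
I = 231 * 531^3 / 12 = 2882134851.75 mm^4
y_t = 265.5 mm
M_cr = fr * I / y_t = 3.3959 * 2882134851.75 / 265.5 N-mm
= 36.864 kN-m

36.864 kN-m


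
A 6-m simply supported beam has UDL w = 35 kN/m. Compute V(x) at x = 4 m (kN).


R_A = w * L / 2 = 35 * 6 / 2 = 105.0 kN
V(x) = R_A - w * x = 105.0 - 35 * 4
= -35.0 kN

-35.0 kN


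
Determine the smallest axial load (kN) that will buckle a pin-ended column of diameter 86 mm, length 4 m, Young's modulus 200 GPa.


I = pi * d^4 / 64 = 2685120.03 mm^4
L = 4000.0 mm
P_cr = pi^2 * E * I / L^2
= 9.8696 * 200000.0 * 2685120.03 / 4000.0^2
= 331263.41 N = 331.2634 kN

331.2634 kN


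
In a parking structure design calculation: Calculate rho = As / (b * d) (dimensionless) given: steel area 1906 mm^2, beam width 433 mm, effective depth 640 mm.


rho = As / (b * d)
= 1906 / (433 * 640)
= 1906 / 277120
= 0.006878 (dimensionless)

0.006878 (dimensionless)


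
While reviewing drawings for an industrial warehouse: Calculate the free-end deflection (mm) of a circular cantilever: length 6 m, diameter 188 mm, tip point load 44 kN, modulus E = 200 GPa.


I = pi * d^4 / 64 = pi * 188^4 / 64 = 61319879.93 mm^4
L = 6000.0 mm, P = 44000.0 N, E = 200000.0 MPa
delta = P * L^3 / (3 * E * I)
= 44000.0 * 6000.0^3 / (3 * 200000.0 * 61319879.93)
= 258.3175 mm

258.3175 mm


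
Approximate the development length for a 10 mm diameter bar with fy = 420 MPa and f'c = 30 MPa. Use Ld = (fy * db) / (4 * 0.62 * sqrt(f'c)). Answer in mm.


Ld = (fy * db) / (4 * 0.62 * sqrt(f'c))
= (420 * 10) / (4 * 0.62 * sqrt(30))
= 4200 / 13.5835
= 309.2 mm

309.2 mm


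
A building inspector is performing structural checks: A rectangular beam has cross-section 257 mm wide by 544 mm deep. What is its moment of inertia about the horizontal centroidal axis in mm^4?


I = b * h^3 / 12
= 257 * 544^3 / 12
= 257 * 160989184 / 12
= 3447851690.67 mm^4

3447851690.67 mm^4


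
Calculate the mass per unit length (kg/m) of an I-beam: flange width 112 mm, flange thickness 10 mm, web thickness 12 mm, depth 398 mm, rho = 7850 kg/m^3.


A_flanges = 2 * 112 * 10 = 2240 mm^2
A_web = (398 - 2 * 10) * 12 = 4536 mm^2
A_total = 2240 + 4536 = 6776 mm^2 = 0.006776 m^2
Weight = rho * A = 7850 * 0.006776 = 53.1916 kg/m

53.1916 kg/m


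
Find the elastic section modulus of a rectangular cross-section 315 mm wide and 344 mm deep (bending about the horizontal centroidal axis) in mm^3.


S = b * h^2 / 6
= 315 * 344^2 / 6
= 315 * 118336 / 6
= 6212640.0 mm^3

6212640.0 mm^3


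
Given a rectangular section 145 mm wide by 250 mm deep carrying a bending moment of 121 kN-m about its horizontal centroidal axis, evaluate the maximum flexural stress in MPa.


I = b * h^3 / 12 = 145 * 250^3 / 12 = 188802083.33 mm^4
y = h / 2 = 250 / 2 = 125.0 mm
M = 121 kN-m = 121000000.0 N-mm
sigma = M * y / I = 121000000.0 * 125.0 / 188802083.33
= 80.11 MPa

80.11 MPa


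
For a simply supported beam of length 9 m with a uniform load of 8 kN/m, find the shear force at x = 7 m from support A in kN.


R_A = w * L / 2 = 8 * 9 / 2 = 36.0 kN
V(x) = R_A - w * x = 36.0 - 8 * 7
= -20.0 kN

-20.0 kN


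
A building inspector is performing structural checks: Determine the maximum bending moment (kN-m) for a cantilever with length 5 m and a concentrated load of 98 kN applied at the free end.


For a cantilever with a point load at the free end:
M_max = P * L = 98 * 5 = 490 kN-m

490 kN-m


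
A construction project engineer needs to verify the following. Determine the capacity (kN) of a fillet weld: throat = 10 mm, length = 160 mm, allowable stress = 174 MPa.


Strength = throat * length * allowable stress
= 10 * 160 * 174 N
= 278400 N
= 278.4 kN

278.4 kN


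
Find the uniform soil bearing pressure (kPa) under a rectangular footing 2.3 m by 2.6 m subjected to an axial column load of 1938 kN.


A = 2.3 * 2.6 = 5.98 m^2
q = P / A = 1938 / 5.98
= 324.0803 kPa

324.0803 kPa


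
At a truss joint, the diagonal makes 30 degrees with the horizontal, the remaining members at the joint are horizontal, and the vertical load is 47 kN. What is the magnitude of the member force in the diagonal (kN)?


At the joint, only the diagonal has a vertical component, so vertical equilibrium gives:
F * sin(30) = 47
F = 47 / sin(30)
= 47 / 0.5
= 94.0 kN

94.0 kN


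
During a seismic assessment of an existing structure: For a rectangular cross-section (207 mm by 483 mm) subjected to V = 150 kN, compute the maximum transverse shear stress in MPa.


A = b * h = 207 * 483 = 99981 mm^2
V = 150 kN = 150000.0 N
tau_max = 1.5 * V / A = 1.5 * 150000.0 / 99981
= 2.2504 MPa

2.2504 MPa


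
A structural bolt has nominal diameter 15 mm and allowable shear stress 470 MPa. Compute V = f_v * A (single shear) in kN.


A = pi * d^2 / 4 = pi * 15^2 / 4 = 176.7146 mm^2
V = f_v * A / 1000 = 470 * 176.7146 / 1000
= 83.0559 kN

83.0559 kN


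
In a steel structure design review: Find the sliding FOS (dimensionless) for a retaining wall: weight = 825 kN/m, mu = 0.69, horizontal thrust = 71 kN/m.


Resisting force = mu * W = 0.69 * 825 = 569.25 kN/m
FOS = Resisting / Driving = 569.25 / 71
= 8.0176 (dimensionless)

8.0176 (dimensionless)


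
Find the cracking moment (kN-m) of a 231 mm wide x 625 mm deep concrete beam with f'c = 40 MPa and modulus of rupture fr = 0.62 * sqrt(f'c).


fr = 0.62 * sqrt(40) = 0.62 * 6.3246 = 3.9212 MPa
I = 231 * 625^3 / 12 = 4699707031.25 mm^4
y_t = 312.5 mm
M_cr = fr * I / y_t = 3.9212 * 4699707031.25 / 312.5 N-mm
= 58.9715 kN-m

58.9715 kN-m


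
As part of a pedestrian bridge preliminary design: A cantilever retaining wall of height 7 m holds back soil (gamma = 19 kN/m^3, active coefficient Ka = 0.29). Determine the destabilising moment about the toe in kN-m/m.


Pa = 0.5 * Ka * gamma * H^2
= 0.5 * 0.29 * 19 * 7^2
= 134.995 kN/m
Arm = H / 3 = 7 / 3 = 2.3333 m
Mo = Pa * arm = Pa * H / 3 = 134.995 * 7 / 3 = 314.9883 kN-m/m

314.9883 kN-m/m


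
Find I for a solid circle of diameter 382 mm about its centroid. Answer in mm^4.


r = d / 2 = 382 / 2 = 191.0 mm
I = pi * r^4 / 4 = pi * 191.0^4 / 4
= 1045257639.46 mm^4

1045257639.46 mm^4


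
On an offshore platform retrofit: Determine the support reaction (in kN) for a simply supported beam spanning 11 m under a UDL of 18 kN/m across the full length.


Total load = w * L = 18 * 11 = 198 kN
By symmetry, each reaction R = total / 2 = 198 / 2 = 99.0 kN

99.0 kN


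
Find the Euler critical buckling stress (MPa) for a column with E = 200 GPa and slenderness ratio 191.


sigma_cr = pi^2 * E / lambda^2
= 9.8696 * 200000.0 / 191^2
= 9.8696 * 200000.0 / 36481
= 54.1082 MPa

54.1082 MPa


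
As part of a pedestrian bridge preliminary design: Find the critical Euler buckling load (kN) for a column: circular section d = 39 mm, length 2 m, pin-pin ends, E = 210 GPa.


I = pi * d^4 / 64 = 113560.77 mm^4
L = 2000.0 mm
P_cr = pi^2 * E * I / L^2
= 9.8696 * 210000.0 * 113560.77 / 2000.0^2
= 58841.99 N = 58.842 kN

58.842 kN


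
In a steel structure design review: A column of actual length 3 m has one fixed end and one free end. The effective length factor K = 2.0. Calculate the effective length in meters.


L_eff = K * L
= 2.0 * 3
= 6.0 m

6.0 m


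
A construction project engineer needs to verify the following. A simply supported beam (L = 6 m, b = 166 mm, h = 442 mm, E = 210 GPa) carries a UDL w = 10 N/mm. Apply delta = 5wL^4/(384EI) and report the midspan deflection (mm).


I = 166 * 442^3 / 12 = 1194520617.33 mm^4
L = 6000.0 mm, w = 10 N/mm, E = 210000.0 MPa
delta = 5 * w * L^4 / (384 * E * I)
= 5 * 10 * 6000.0^4 / (384 * 210000.0 * 1194520617.33)
= 0.6727 mm

0.6727 mm


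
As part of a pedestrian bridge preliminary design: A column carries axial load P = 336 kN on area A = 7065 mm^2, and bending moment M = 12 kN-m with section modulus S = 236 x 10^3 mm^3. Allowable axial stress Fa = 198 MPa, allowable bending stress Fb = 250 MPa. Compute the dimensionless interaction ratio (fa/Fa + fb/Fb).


f_a = P / A = 336000.0 / 7065 = 47.5584 MPa
f_b = M / S = 12000000.0 / 236000.0 = 50.8475 MPa
Ratio = f_a / Fa + f_b / Fb
= 47.5584 / 198 + 50.8475 / 250
= 0.4436 (dimensionless)

0.4436 (dimensionless)


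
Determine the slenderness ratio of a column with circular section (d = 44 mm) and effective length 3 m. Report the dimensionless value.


Radius of gyration r = d / 4 = 44 / 4 = 11.0 mm
L_eff = 3000.0 mm
Slenderness ratio = L / r = 3000.0 / 11.0 = 272.73 (dimensionless)

272.73 (dimensionless)


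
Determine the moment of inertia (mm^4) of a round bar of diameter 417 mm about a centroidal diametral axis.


r = d / 2 = 417 / 2 = 208.5 mm
I = pi * r^4 / 4 = pi * 208.5^4 / 4
= 1484274131.98 mm^4

1484274131.98 mm^4


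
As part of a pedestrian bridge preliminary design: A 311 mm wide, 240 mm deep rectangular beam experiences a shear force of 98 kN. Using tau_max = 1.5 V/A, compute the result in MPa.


A = b * h = 311 * 240 = 74640 mm^2
V = 98 kN = 98000.0 N
tau_max = 1.5 * V / A = 1.5 * 98000.0 / 74640
= 1.9695 MPa

1.9695 MPa


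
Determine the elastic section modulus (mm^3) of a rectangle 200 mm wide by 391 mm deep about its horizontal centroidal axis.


S = b * h^2 / 6
= 200 * 391^2 / 6
= 200 * 152881 / 6
= 5096033.33 mm^3

5096033.33 mm^3


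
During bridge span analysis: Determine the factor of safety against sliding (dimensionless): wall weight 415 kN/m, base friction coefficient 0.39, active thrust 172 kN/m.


Resisting force = mu * W = 0.39 * 415 = 161.85 kN/m
FOS = Resisting / Driving = 161.85 / 172
= 0.941 (dimensionless)

0.941 (dimensionless)


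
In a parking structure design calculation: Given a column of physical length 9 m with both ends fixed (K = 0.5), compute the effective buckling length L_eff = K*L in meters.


L_eff = K * L
= 0.5 * 9
= 4.5 m

4.5 m
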